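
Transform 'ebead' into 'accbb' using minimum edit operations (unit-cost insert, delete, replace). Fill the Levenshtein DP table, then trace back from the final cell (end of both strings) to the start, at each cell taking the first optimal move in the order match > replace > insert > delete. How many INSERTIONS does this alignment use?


Edit distance = 5. Backtracking from cell (5, 5) with preference match > replace > insert > delete,
then listing the resulting alignment 'ebead' -> 'accbb' left to right:
  Step 1: replace e->a
  Step 2: replace b->c
  Step 3: replace e->c
  Step 4: replace a->b
  Step 5: replace d->b
Total insertions: 0

0


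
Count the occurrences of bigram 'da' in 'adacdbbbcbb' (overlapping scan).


Scanning 'adacdbbbcbb' for bigram 'da':
  Position 0: 'ad' -> no
  Position 1: 'da' -> MATCH
  Position 2: 'ac' -> no
  Position 3: 'cd' -> no
  Position 4: 'db' -> no
  Position 5: 'bb' -> no
  Position 6: 'bb' -> no
  Position 7: 'bc' -> no
  Position 8: 'cb' -> no
  Position 9: 'bb' -> no
Total matches: 1

1


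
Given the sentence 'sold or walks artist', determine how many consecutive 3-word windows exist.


Word trigrams from [4] words:
  Trigram 1: (sold or walks)
  Trigram 2: (or walks artist)
Total word trigrams: 4 - 2 = 2

2


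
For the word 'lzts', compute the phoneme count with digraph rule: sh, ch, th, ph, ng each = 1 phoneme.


Parsing 'lzts' greedily, digraphs first:
  'l' -> consonant phoneme (phonemes so far: 1)
  'z' -> consonant phoneme (phonemes so far: 2)
  't' -> consonant phoneme (phonemes so far: 3)
  's' -> consonant phoneme (phonemes so far: 4)
Total phonemes: 4

4


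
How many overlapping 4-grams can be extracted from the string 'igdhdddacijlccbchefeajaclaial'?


String 'igdhdddacijlccbchefeajaclaial' has length L = 29.
Number of overlapping n-grams = L - n + 1
Substituting: 29 - 4 + 1 = 26

26


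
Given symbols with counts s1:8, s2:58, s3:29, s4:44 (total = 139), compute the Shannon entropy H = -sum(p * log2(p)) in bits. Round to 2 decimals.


Computing entropy H = -sum(p_i * log2(p_i)):
  s1: p = 8/139 = 0.0576, -p*log2(p) = 0.2371
  s2: p = 58/139 = 0.4173, -p*log2(p) = 0.5262
  s3: p = 29/139 = 0.2086, -p*log2(p) = 0.4717
  s4: p = 44/139 = 0.3165, -p*log2(p) = 0.5253
H = sum of terms = 1.7603
Rounded to 2 decimals: 1.76

1.76


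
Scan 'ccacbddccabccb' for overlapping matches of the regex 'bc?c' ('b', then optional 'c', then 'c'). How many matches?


Pattern: bc?c means 'b', then optional 'c', then 'c'.
Scanning 'ccacbddccabccb' position-by-position:
  Pos 0: window 'cca' -> no
  Pos 1: window 'cac' -> no
  Pos 2: window 'acb' -> no
  Pos 3: window 'cbd' -> no
  Pos 4: window 'bdd' -> no
  Pos 5: window 'ddc' -> no
  Pos 6: window 'dcc' -> no
  Pos 7: window 'cca' -> no
  Pos 8: window 'cab' -> no
  Pos 9: window 'abc' -> no
  Pos 10: window 'bcc' -> MATCH
  Pos 11: window 'ccb' -> no
  Pos 12: window 'cb' -> no
  Pos 13: window 'b' -> no
Total matches: 1

1


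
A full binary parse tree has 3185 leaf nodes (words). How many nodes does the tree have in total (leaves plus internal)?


Leaf nodes (terminals): 3185
Internal nodes = n - 1 = 3185 - 1 = 3184
Total = leaves + internal = 3185 + 3184 = 6369

6369


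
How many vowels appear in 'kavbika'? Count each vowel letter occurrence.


Scanning each character of 'kavbika':
  Position 1: 'k' -> consonant (running count: 0)
  Position 2: 'a' -> vowel (running count: 1)
  Position 3: 'v' -> consonant (running count: 1)
  Position 4: 'b' -> consonant (running count: 1)
  Position 5: 'i' -> vowel (running count: 2)
  Position 6: 'k' -> consonant (running count: 2)
  Position 7: 'a' -> vowel (running count: 3)
Total vowels: 3

3


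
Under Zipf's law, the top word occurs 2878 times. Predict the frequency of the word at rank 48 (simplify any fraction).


Zipf's law: freq(rank) = f1 / rank
f1 = 2878, rank = 48
freq = 2878 / 48
GCD(2878, 48) = 2
Simplified: 1439/24

1439/24


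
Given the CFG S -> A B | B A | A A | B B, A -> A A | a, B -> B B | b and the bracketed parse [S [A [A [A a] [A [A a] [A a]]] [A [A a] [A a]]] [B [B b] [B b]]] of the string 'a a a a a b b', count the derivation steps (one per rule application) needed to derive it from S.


Every bracketed nonterminal node [X ...] in the tree is produced by exactly one rule application.
Reading the tree off as a leftmost derivation:
  Step 1: S  =>  A B   (applied S -> A B)
  Step 2: A B  =>  A A B   (applied A -> A A)
  Step 3: A A B  =>  A A A B   (applied A -> A A)
  Step 4: A A A B  =>  a A A B   (applied A -> a)
  Step 5: a A A B  =>  a A A A B   (applied A -> A A)
  Step 6: a A A A B  =>  a a A A B   (applied A -> a)
  Step 7: a a A A B  =>  a a a A B   (applied A -> a)
  Step 8: a a a A B  =>  a a a A A B   (applied A -> A A)
  Step 9: a a a A A B  =>  a a a a A B   (applied A -> a)
  Step 10: a a a a A B  =>  a a a a a B   (applied A -> a)
  Step 11: a a a a a B  =>  a a a a a B B   (applied B -> B B)
  Step 12: a a a a a B B  =>  a a a a a b B   (applied B -> b)
  Step 13: a a a a a b B  =>  a a a a a b b   (applied B -> b)
Final yield: a a a a a b b
Total rewrite steps: 13

13


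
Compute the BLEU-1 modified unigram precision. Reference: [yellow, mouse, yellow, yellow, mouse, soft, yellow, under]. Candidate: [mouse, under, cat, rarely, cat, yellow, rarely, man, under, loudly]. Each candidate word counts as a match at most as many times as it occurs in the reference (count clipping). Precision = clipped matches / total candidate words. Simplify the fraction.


Reference word counts: {'mouse': 2, 'soft': 1, 'under': 1, 'yellow': 4}
Checking each candidate word (with clipping):
  'mouse' -> in reference (ref count 2, used 1/2) -> match (matches: 1)
  'under' -> in reference (ref count 1, used 1/1) -> match (matches: 2)
  'cat' -> not in reference -> no match (matches: 2)
  'rarely' -> not in reference -> no match (matches: 2)
  'cat' -> not in reference -> no match (matches: 2)
  'yellow' -> in reference (ref count 4, used 1/4) -> match (matches: 3)
  'rarely' -> not in reference -> no match (matches: 3)
  'man' -> not in reference -> no match (matches: 3)
  'under' -> ref count 1 already used up (1/1) -> clipped, no match (matches: 3)
  'loudly' -> not in reference -> no match (matches: 3)
Clipped matches: 3, Candidate length: 10
Precision = 3/10

3/10


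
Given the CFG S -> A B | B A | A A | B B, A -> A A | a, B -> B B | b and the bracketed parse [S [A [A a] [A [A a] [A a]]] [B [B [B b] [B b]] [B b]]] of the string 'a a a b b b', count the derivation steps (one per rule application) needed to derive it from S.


Every bracketed nonterminal node [X ...] in the tree is produced by exactly one rule application.
Reading the tree off as a leftmost derivation:
  Step 1: S  =>  A B   (applied S -> A B)
  Step 2: A B  =>  A A B   (applied A -> A A)
  Step 3: A A B  =>  a A B   (applied A -> a)
  Step 4: a A B  =>  a A A B   (applied A -> A A)
  Step 5: a A A B  =>  a a A B   (applied A -> a)
  Step 6: a a A B  =>  a a a B   (applied A -> a)
  Step 7: a a a B  =>  a a a B B   (applied B -> B B)
  Step 8: a a a B B  =>  a a a B B B   (applied B -> B B)
  Step 9: a a a B B B  =>  a a a b B B   (applied B -> b)
  Step 10: a a a b B B  =>  a a a b b B   (applied B -> b)
  Step 11: a a a b b B  =>  a a a b b b   (applied B -> b)
Final yield: a a a b b b
Total rewrite steps: 11

11


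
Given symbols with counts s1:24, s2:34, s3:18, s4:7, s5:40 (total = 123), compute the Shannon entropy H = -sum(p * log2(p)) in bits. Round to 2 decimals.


Computing entropy H = -sum(p_i * log2(p_i)):
  s1: p = 24/123 = 0.1951, -p*log2(p) = 0.4600
  s2: p = 34/123 = 0.2764, -p*log2(p) = 0.5128
  s3: p = 18/123 = 0.1463, -p*log2(p) = 0.4057
  s4: p = 7/123 = 0.0569, -p*log2(p) = 0.2353
  s5: p = 40/123 = 0.3252, -p*log2(p) = 0.5270
H = sum of terms = 2.1408
Rounded to 2 decimals: 2.14

2.14


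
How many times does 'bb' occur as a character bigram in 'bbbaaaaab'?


Scanning 'bbbaaaaab' for bigram 'bb':
  Position 0: 'bb' -> MATCH
  Position 1: 'bb' -> MATCH
  Position 2: 'ba' -> no
  Position 3: 'aa' -> no
  Position 4: 'aa' -> no
  Position 5: 'aa' -> no
  Position 6: 'aa' -> no
  Position 7: 'ab' -> no
Total matches: 2

2


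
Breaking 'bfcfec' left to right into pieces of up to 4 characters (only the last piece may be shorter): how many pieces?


'bfcfec' has 6 characters.
Chunking with max size 4:
  Chunk 1: 'bfcf' (positions 0-3)
  Chunk 2: 'ec' (positions 4-5)
Total chunks: ceil(6 / 4) = 2

2


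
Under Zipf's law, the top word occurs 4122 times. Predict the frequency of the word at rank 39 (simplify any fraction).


Zipf's law: freq(rank) = f1 / rank
f1 = 4122, rank = 39
freq = 4122 / 39
GCD(4122, 39) = 3
Simplified: 1374/13

1374/13


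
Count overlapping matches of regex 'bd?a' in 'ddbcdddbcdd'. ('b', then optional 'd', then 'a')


Pattern: bd?a means 'b', then optional 'd', then 'a'.
Scanning 'ddbcdddbcdd' position-by-position:
  Pos 0: window 'ddb' -> no
  Pos 1: window 'dbc' -> no
  Pos 2: window 'bcd' -> no
  Pos 3: window 'cdd' -> no
  Pos 4: window 'ddd' -> no
  Pos 5: window 'ddb' -> no
  Pos 6: window 'dbc' -> no
  Pos 7: window 'bcd' -> no
  Pos 8: window 'cdd' -> no
  Pos 9: window 'dd' -> no
  Pos 10: window 'd' -> no
Total matches: 0

0


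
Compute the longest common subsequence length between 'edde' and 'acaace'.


DP table for LCS of 'edde' and 'acaace':
       a  c  a  a  c  e
    0  0  0  0  0  0  0
  e 0  0  0  0  0  0  1
  d 0  0  0  0  0  0  1
  d 0  0  0  0  0  0  1
  e 0  0  0  0  0  0  1
LCS: 'e'
LCS length = 1

1


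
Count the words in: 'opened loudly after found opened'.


Counting words by splitting on spaces:
  Word 1: 'opened'
  Word 2: 'loudly'
  Word 3: 'after'
  Word 4: 'found'
  Word 5: 'opened'
Total words: 5

5


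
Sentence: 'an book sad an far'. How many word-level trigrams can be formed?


Word trigrams from [5] words:
  Trigram 1: (an book sad)
  Trigram 2: (book sad an)
  Trigram 3: (sad an far)
Total word trigrams: 5 - 2 = 3

3


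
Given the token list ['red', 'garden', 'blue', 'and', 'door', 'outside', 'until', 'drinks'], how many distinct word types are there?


Listing all tokens and tracking unique types:
  Token 1: 'red' -> NEW (unique so far: 1)
  Token 2: 'garden' -> NEW (unique so far: 2)
  Token 3: 'blue' -> NEW (unique so far: 3)
  Token 4: 'and' -> NEW (unique so far: 4)
  Token 5: 'door' -> NEW (unique so far: 5)
  Token 6: 'outside' -> NEW (unique so far: 6)
  Token 7: 'until' -> NEW (unique so far: 7)
  Token 8: 'drinks' -> NEW (unique so far: 8)
Unique types: ('and', 'blue', 'door', 'drinks', 'garden', 'outside', 'red', 'until')
Vocabulary size: 8

8


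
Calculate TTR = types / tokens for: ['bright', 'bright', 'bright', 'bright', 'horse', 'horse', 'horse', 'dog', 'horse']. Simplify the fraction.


Tokens: 9
Unique types: ('bright', 'dog', 'horse') = 3
TTR = 3/9
Simplify: divide both by 3 -> 1/3
TTR = 1/3

1/3


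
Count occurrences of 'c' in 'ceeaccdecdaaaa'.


Scanning 'ceeaccdecdaaaa' for 'c':
  Position 0: 'c' -> MATCH (count: 1)
  Position 4: 'c' -> MATCH (count: 2)
  Position 5: 'c' -> MATCH (count: 3)
  Position 8: 'c' -> MATCH (count: 4)
Total occurrences of 'c': 4

4


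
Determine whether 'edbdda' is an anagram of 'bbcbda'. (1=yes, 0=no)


Sort characters of 'edbdda': 'abddde'
Sort characters of 'bbcbda': 'abbbcd'
Sorted forms differ -> they are NOT anagrams
Result: 0

0


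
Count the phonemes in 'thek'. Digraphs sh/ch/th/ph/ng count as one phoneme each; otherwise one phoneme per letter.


Parsing 'thek' greedily, digraphs first:
  'th' -> digraph (1 consonant phoneme) (phonemes so far: 1)
  'e' -> vowel phoneme (phonemes so far: 2)
  'k' -> consonant phoneme (phonemes so far: 3)
Total phonemes: 3

3


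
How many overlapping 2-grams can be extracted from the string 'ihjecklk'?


String 'ihjecklk' has length L = 8.
Number of overlapping n-grams = L - n + 1
Substituting: 8 - 2 + 1 = 7

7


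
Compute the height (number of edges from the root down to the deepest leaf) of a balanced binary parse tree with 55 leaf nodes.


In a balanced binary tree with n leaves the deepest leaf is ceil(log2(n)) edges below the root.
log2(55) = 5.7814
ceil(5.7814) = 6
height (edges) = 6

6


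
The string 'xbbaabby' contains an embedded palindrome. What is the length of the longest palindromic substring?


Scanning 'xbbaabby' for palindromic substrings.
Substring at positions 1-6: 'bbaabb'.
Check: reverse('bbaabb') = 'bbaabb' -> palindrome confirmed.
Neighbouring characters ('x' / 'y') break symmetry, so it cannot extend further.
No longer palindromic substring exists; longest length = 6

6


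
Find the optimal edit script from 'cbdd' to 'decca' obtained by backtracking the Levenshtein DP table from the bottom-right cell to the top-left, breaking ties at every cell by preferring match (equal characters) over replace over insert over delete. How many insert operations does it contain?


Edit distance = 5. Backtracking from cell (4, 5) with preference match > replace > insert > delete,
then listing the resulting alignment 'cbdd' -> 'decca' left to right:
  Step 1: insert 'd' [insertion #1]
  Step 2: replace c->e
  Step 3: replace b->c
  Step 4: replace d->c
  Step 5: replace d->a
Total insertions: 1

1


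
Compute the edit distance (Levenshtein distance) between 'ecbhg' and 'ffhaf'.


Building DP table for s1='ecbhg' (len 5) and s2='ffhaf' (len 5):
       f  f  h  a  f
    0  1  2  3  4  5
  e 1  1  2  3  4  5
  c 2  2  2  3  4  5
  b 3  3  3  3  4  5
  h 4  4  4  3  4  5
  g 5  5  5  4  4  5
Edit distance = dp[5][5] = 5

5


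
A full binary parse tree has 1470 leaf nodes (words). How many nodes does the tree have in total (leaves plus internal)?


Leaf nodes (terminals): 1470
Internal nodes = n - 1 = 1470 - 1 = 1469
Total = leaves + internal = 1470 + 1469 = 2939

2939


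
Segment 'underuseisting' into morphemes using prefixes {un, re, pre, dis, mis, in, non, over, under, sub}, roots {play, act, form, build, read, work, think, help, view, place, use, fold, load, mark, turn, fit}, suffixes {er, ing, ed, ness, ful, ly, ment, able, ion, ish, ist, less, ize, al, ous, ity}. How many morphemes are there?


Segmenting 'underuseisting' against the inventory:
  'under' -> prefix (morpheme 1)
  'use' -> root (morpheme 2)
  'ist' -> suffix (morpheme 3)
  'ing' -> suffix (morpheme 4)
Total morphemes: 4

4


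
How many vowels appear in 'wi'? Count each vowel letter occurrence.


Scanning each character of 'wi':
  Position 1: 'w' -> consonant (running count: 0)
  Position 2: 'i' -> vowel (running count: 1)
Total vowels: 1

1


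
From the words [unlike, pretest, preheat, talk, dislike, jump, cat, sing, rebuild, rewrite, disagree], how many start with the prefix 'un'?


Checking each word for prefix 'un':
  'unlike' -> YES, starts with 'un' (count: 1)
  'pretest' -> no (count: 1)
  'preheat' -> no (count: 1)
  'talk' -> no (count: 1)
  'dislike' -> no (count: 1)
  'jump' -> no (count: 1)
  'cat' -> no (count: 1)
  'sing' -> no (count: 1)
  'rebuild' -> no (count: 1)
  'rewrite' -> no (count: 1)
  'disagree' -> no (count: 1)
Total with prefix 'un': 1

1


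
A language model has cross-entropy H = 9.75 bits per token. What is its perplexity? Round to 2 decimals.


Perplexity formula: PP = 2^H
H = 9.75
PP = 2^9.75
Decompose: 2^9.75 = 2^9 * 2^0.75
2^9 = 512, 2^0.75 ~ 1.6817928
PP ~ 512 * 1.6817928 = 861.0779136
Rounded to 2 decimals: 861.08

861.08


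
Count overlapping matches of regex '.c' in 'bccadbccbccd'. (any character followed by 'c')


Pattern: .c means any character followed by 'c'.
Scanning 'bccadbccbccd' position-by-position:
  Pos 0: window 'bc' -> MATCH
  Pos 1: window 'cc' -> MATCH
  Pos 2: window 'ca' -> no
  Pos 3: window 'ad' -> no
  Pos 4: window 'db' -> no
  Pos 5: window 'bc' -> MATCH
  Pos 6: window 'cc' -> MATCH
  Pos 7: window 'cb' -> no
  Pos 8: window 'bc' -> MATCH
  Pos 9: window 'cc' -> MATCH
  Pos 10: window 'cd' -> no
  Pos 11: window 'd' -> no
Total matches: 6

6


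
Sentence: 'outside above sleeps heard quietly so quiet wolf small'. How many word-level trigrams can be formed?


Word trigrams from [9] words:
  Trigram 1: (outside above sleeps)
  Trigram 2: (above sleeps heard)
  Trigram 3: (sleeps heard quietly)
  Trigram 4: (heard quietly so)
  Trigram 5: (quietly so quiet)
  Trigram 6: (so quiet wolf)
  Trigram 7: (quiet wolf small)
Total word trigrams: 9 - 2 = 7

7


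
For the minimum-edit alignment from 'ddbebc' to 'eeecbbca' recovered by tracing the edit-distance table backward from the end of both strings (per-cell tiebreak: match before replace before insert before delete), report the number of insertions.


Edit distance = 6. Backtracking from cell (6, 8) with preference match > replace > insert > delete,
then listing the resulting alignment 'ddbebc' -> 'eeecbbca' left to right:
  Step 1: insert 'e' [insertion #1]
  Step 2: replace d->e
  Step 3: replace d->e
  Step 4: replace b->c
  Step 5: replace e->b
  Step 6: keep 'b'
  Step 7: keep 'c'
  Step 8: insert 'a' [insertion #2]
Total insertions: 2

2


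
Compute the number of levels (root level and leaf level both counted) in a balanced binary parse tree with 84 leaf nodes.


In a balanced binary tree with n leaves the deepest leaf is ceil(log2(n)) edges below the root,
so counting node levels inclusive of root and leaves gives ceil(log2(n)) + 1 levels.
log2(84) = 6.3923
ceil(6.3923) = 7
levels = 7 + 1 = 8

8


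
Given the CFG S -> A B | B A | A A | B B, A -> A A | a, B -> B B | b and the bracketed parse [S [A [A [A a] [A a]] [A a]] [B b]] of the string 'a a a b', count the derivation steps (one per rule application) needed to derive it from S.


Every bracketed nonterminal node [X ...] in the tree is produced by exactly one rule application.
Reading the tree off as a leftmost derivation:
  Step 1: S  =>  A B   (applied S -> A B)
  Step 2: A B  =>  A A B   (applied A -> A A)
  Step 3: A A B  =>  A A A B   (applied A -> A A)
  Step 4: A A A B  =>  a A A B   (applied A -> a)
  Step 5: a A A B  =>  a a A B   (applied A -> a)
  Step 6: a a A B  =>  a a a B   (applied A -> a)
  Step 7: a a a B  =>  a a a b   (applied B -> b)
Final yield: a a a b
Total rewrite steps: 7

7


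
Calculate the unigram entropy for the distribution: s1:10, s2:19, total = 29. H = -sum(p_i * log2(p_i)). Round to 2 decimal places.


Computing entropy H = -sum(p_i * log2(p_i)):
  s1: p = 10/29 = 0.3448, -p*log2(p) = 0.5297
  s2: p = 19/29 = 0.6552, -p*log2(p) = 0.3997
H = sum of terms = 0.9294
Rounded to 2 decimals: 0.93

0.93


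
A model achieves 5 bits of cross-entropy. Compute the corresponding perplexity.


Perplexity formula: PP = 2^H
H = 5
PP = 2^5
Steps: 2^1 = 2, 2^2 = 4, 2^3 = 8, 2^4 = 16, 2^5 = 32
PP = 32

32


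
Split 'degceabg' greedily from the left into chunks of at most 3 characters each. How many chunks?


'degceabg' has 8 characters.
Chunking with max size 3:
  Chunk 1: 'deg' (positions 0-2)
  Chunk 2: 'cea' (positions 3-5)
  Chunk 3: 'bg' (positions 6-7)
Total chunks: ceil(8 / 3) = 3

3


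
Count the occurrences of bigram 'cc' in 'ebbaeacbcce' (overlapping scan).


Scanning 'ebbaeacbcce' for bigram 'cc':
  Position 0: 'eb' -> no
  Position 1: 'bb' -> no
  Position 2: 'ba' -> no
  Position 3: 'ae' -> no
  Position 4: 'ea' -> no
  Position 5: 'ac' -> no
  Position 6: 'cb' -> no
  Position 7: 'bc' -> no
  Position 8: 'cc' -> MATCH
  Position 9: 'ce' -> no
Total matches: 1

1


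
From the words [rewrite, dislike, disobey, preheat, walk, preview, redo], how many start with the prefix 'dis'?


Checking each word for prefix 'dis':
  'rewrite' -> no (count: 0)
  'dislike' -> YES, starts with 'dis' (count: 1)
  'disobey' -> YES, starts with 'dis' (count: 2)
  'preheat' -> no (count: 2)
  'walk' -> no (count: 2)
  'preview' -> no (count: 2)
  'redo' -> no (count: 2)
Total with prefix 'dis': 2

2


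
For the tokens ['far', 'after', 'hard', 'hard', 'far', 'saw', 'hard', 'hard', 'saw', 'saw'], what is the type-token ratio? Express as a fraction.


Tokens: 10
Unique types: ('after', 'far', 'hard', 'saw') = 4
TTR = 4/10
Simplify: divide both by 2 -> 2/5
TTR = 2/5

2/5


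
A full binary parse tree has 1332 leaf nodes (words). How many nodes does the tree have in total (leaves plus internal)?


Leaf nodes (terminals): 1332
Internal nodes = n - 1 = 1332 - 1 = 1331
Total = leaves + internal = 1332 + 1331 = 2663

2663


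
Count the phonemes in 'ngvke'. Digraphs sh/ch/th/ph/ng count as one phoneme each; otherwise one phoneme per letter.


Parsing 'ngvke' greedily, digraphs first:
  'ng' -> digraph (1 consonant phoneme) (phonemes so far: 1)
  'v' -> consonant phoneme (phonemes so far: 2)
  'k' -> consonant phoneme (phonemes so far: 3)
  'e' -> vowel phoneme (phonemes so far: 4)
Total phonemes: 4

4


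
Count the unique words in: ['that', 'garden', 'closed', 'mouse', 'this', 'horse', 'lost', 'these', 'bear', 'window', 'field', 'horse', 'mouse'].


Listing all tokens and tracking unique types:
  Token 1: 'that' -> NEW (unique so far: 1)
  Token 2: 'garden' -> NEW (unique so far: 2)
  Token 3: 'closed' -> NEW (unique so far: 3)
  Token 4: 'mouse' -> NEW (unique so far: 4)
  Token 5: 'this' -> NEW (unique so far: 5)
  Token 6: 'horse' -> NEW (unique so far: 6)
  Token 7: 'lost' -> NEW (unique so far: 7)
  Token 8: 'these' -> NEW (unique so far: 8)
  Token 9: 'bear' -> NEW (unique so far: 9)
  Token 10: 'window' -> NEW (unique so far: 10)
  Token 11: 'field' -> NEW (unique so far: 11)
  Token 12: 'horse' -> duplicate (unique so far: 11)
  Token 13: 'mouse' -> duplicate (unique so far: 11)
Unique types: ('bear', 'closed', 'field', 'garden', 'horse', 'lost', 'mouse', 'that', 'these', 'this', 'window')
Vocabulary size: 11

11


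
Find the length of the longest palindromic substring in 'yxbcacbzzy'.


Scanning 'yxbcacbzzy' for palindromic substrings.
Substring at positions 2-6: 'bcacb'.
Check: reverse('bcacb') = 'bcacb' -> palindrome confirmed.
Neighbouring characters ('x' / 'z') break symmetry, so it cannot extend further.
No longer palindromic substring exists; longest length = 5

5


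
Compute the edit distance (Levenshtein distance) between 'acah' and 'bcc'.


Building DP table for s1='acah' (len 4) and s2='bcc' (len 3):
       b  c  c
    0  1  2  3
  a 1  1  2  3
  c 2  2  1  2
  a 3  3  2  2
  h 4  4  3  3
Edit distance = dp[4][3] = 3

3


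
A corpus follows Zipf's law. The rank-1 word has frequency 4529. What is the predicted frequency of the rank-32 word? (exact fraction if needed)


Zipf's law: freq(rank) = f1 / rank
f1 = 4529, rank = 32
freq = 4529 / 32
GCD(4529, 32) = 1
Simplified: 4529/32

4529/32


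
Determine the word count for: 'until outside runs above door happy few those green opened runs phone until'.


Counting words by splitting on spaces:
  Word 1: 'until'
  Word 2: 'outside'
  Word 3: 'runs'
  Word 4: 'above'
  Word 5: 'door'
  Word 6: 'happy'
  Word 7: 'few'
  Word 8: 'those'
  Word 9: 'green'
  Word 10: 'opened'
  Word 11: 'runs'
  Word 12: 'phone'
  Word 13: 'until'
Total words: 13

13


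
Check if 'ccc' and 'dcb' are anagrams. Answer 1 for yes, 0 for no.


Sort characters of 'ccc': 'ccc'
Sort characters of 'dcb': 'bcd'
Sorted forms differ -> they are NOT anagrams
Result: 0

0


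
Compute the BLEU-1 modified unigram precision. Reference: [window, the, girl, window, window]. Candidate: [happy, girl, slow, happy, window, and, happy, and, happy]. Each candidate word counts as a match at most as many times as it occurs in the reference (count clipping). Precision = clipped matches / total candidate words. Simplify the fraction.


Reference word counts: {'girl': 1, 'the': 1, 'window': 3}
Checking each candidate word (with clipping):
  'happy' -> not in reference -> no match (matches: 0)
  'girl' -> in reference (ref count 1, used 1/1) -> match (matches: 1)
  'slow' -> not in reference -> no match (matches: 1)
  'happy' -> not in reference -> no match (matches: 1)
  'window' -> in reference (ref count 3, used 1/3) -> match (matches: 2)
  'and' -> not in reference -> no match (matches: 2)
  'happy' -> not in reference -> no match (matches: 2)
  'and' -> not in reference -> no match (matches: 2)
  'happy' -> not in reference -> no match (matches: 2)
Clipped matches: 2, Candidate length: 9
Precision = 2/9

2/9


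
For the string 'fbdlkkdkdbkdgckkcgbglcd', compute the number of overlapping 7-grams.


String 'fbdlkkdkdbkdgckkcgbglcd' has length L = 23.
Number of overlapping n-grams = L - n + 1
Substituting: 23 - 7 + 1 = 17

17


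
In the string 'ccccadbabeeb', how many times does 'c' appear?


Scanning 'ccccadbabeeb' for 'c':
  Position 0: 'c' -> MATCH (count: 1)
  Position 1: 'c' -> MATCH (count: 2)
  Position 2: 'c' -> MATCH (count: 3)
  Position 3: 'c' -> MATCH (count: 4)
Total occurrences of 'c': 4

4


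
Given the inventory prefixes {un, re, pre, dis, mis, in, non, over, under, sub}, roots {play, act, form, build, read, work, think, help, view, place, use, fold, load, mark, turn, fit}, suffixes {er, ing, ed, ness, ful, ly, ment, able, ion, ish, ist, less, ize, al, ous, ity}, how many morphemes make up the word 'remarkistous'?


Segmenting 'remarkistous' against the inventory:
  're' -> prefix (morpheme 1)
  'mark' -> root (morpheme 2)
  'ist' -> suffix (morpheme 3)
  'ous' -> suffix (morpheme 4)
Total morphemes: 4

4


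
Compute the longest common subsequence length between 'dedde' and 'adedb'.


DP table for LCS of 'dedde' and 'adedb':
       a  d  e  d  b
    0  0  0  0  0  0
  d 0  0  1  1  1  1
  e 0  0  1  2  2  2
  d 0  0  1  2  3  3
  d 0  0  1  2  3  3
  e 0  0  1  2  3  3
LCS: 'ded'
LCS length = 3

3


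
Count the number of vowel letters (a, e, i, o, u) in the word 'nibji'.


Scanning each character of 'nibji':
  Position 1: 'n' -> consonant (running count: 0)
  Position 2: 'i' -> vowel (running count: 1)
  Position 3: 'b' -> consonant (running count: 1)
  Position 4: 'j' -> consonant (running count: 1)
  Position 5: 'i' -> vowel (running count: 2)
Total vowels: 2

2


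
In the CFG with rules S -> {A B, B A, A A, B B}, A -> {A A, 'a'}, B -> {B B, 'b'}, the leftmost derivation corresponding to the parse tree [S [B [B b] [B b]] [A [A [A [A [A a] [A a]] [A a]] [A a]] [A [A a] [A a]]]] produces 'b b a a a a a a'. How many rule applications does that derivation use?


Every bracketed nonterminal node [X ...] in the tree is produced by exactly one rule application.
Reading the tree off as a leftmost derivation:
  Step 1: S  =>  B A   (applied S -> B A)
  Step 2: B A  =>  B B A   (applied B -> B B)
  Step 3: B B A  =>  b B A   (applied B -> b)
  Step 4: b B A  =>  b b A   (applied B -> b)
  Step 5: b b A  =>  b b A A   (applied A -> A A)
  Step 6: b b A A  =>  b b A A A   (applied A -> A A)
  Step 7: b b A A A  =>  b b A A A A   (applied A -> A A)
  Step 8: b b A A A A  =>  b b A A A A A   (applied A -> A A)
  Step 9: b b A A A A A  =>  b b a A A A A   (applied A -> a)
  Step 10: b b a A A A A  =>  b b a a A A A   (applied A -> a)
  Step 11: b b a a A A A  =>  b b a a a A A   (applied A -> a)
  Step 12: b b a a a A A  =>  b b a a a a A   (applied A -> a)
  Step 13: b b a a a a A  =>  b b a a a a A A   (applied A -> A A)
  Step 14: b b a a a a A A  =>  b b a a a a a A   (applied A -> a)
  Step 15: b b a a a a a A  =>  b b a a a a a a   (applied A -> a)
Final yield: b b a a a a a a
Total rewrite steps: 15

15


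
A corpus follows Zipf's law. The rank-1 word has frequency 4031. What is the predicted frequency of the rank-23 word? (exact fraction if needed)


Zipf's law: freq(rank) = f1 / rank
f1 = 4031, rank = 23
freq = 4031 / 23
GCD(4031, 23) = 1
Simplified: 4031/23

4031/23


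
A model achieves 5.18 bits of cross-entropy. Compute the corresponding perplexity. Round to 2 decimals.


Perplexity formula: PP = 2^H
H = 5.18
PP = 2^5.18
Decompose: 2^5.18 = 2^5 * 2^0.18
2^5 = 32, 2^0.18 ~ 1.1328839
PP ~ 32 * 1.1328839 = 36.2522848
Rounded to 2 decimals: 36.25

36.25


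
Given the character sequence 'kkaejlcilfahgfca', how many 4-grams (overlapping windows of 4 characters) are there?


String 'kkaejlcilfahgfca' has length L = 16.
Number of overlapping n-grams = L - n + 1
Substituting: 16 - 4 + 1 = 13

13


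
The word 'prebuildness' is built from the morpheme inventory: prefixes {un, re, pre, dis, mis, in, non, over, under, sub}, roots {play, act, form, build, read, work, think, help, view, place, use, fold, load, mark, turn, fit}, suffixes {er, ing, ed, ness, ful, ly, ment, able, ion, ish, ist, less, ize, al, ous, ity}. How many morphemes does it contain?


Segmenting 'prebuildness' against the inventory:
  'pre' -> prefix (morpheme 1)
  'build' -> root (morpheme 2)
  'ness' -> suffix (morpheme 3)
Total morphemes: 3

3


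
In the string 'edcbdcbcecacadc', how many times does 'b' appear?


Scanning 'edcbdcbcecacadc' for 'b':
  Position 3: 'b' -> MATCH (count: 1)
  Position 6: 'b' -> MATCH (count: 2)
Total occurrences of 'b': 2

2


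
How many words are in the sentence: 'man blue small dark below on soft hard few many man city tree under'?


Counting words by splitting on spaces:
  Word 1: 'man'
  Word 2: 'blue'
  Word 3: 'small'
  Word 4: 'dark'
  Word 5: 'below'
  Word 6: 'on'
  Word 7: 'soft'
  Word 8: 'hard'
  Word 9: 'few'
  Word 10: 'many'
  Word 11: 'man'
  Word 12: 'city'
  Word 13: 'tree'
  Word 14: 'under'
Total words: 14

14


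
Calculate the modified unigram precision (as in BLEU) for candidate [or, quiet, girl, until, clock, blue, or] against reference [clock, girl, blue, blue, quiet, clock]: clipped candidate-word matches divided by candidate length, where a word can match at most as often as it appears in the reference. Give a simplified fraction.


Reference word counts: {'blue': 2, 'clock': 2, 'girl': 1, 'quiet': 1}
Checking each candidate word (with clipping):
  'or' -> not in reference -> no match (matches: 0)
  'quiet' -> in reference (ref count 1, used 1/1) -> match (matches: 1)
  'girl' -> in reference (ref count 1, used 1/1) -> match (matches: 2)
  'until' -> not in reference -> no match (matches: 2)
  'clock' -> in reference (ref count 2, used 1/2) -> match (matches: 3)
  'blue' -> in reference (ref count 2, used 1/2) -> match (matches: 4)
  'or' -> not in reference -> no match (matches: 4)
Clipped matches: 4, Candidate length: 7
Precision = 4/7

4/7


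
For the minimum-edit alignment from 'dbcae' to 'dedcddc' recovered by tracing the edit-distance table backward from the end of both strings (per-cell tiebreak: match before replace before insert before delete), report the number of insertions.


Edit distance = 5. Backtracking from cell (5, 7) with preference match > replace > insert > delete,
then listing the resulting alignment 'dbcae' -> 'dedcddc' left to right:
  Step 1: keep 'd'
  Step 2: insert 'e' [insertion #1]
  Step 3: replace b->d
  Step 4: keep 'c'
  Step 5: insert 'd' [insertion #2]
  Step 6: replace a->d
  Step 7: replace e->c
Total insertions: 2

2


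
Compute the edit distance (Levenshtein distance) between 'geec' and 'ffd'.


Building DP table for s1='geec' (len 4) and s2='ffd' (len 3):
       f  f  d
    0  1  2  3
  g 1  1  2  3
  e 2  2  2  3
  e 3  3  3  3
  c 4  4  4  4
Edit distance = dp[4][3] = 4

4


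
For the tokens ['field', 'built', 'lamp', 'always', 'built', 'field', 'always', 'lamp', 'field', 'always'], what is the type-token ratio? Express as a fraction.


Tokens: 10
Unique types: ('always', 'built', 'field', 'lamp') = 4
TTR = 4/10
Simplify: divide both by 2 -> 2/5
TTR = 2/5

2/5


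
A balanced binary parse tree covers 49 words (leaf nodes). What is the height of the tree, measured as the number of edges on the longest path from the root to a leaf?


In a balanced binary tree with n leaves the deepest leaf is ceil(log2(n)) edges below the root.
log2(49) = 5.6147
ceil(5.6147) = 6
height (edges) = 6

6


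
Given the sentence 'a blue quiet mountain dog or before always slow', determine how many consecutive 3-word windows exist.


Word trigrams from [9] words:
  Trigram 1: (a blue quiet)
  Trigram 2: (blue quiet mountain)
  Trigram 3: (quiet mountain dog)
  Trigram 4: (mountain dog or)
  Trigram 5: (dog or before)
  Trigram 6: (or before always)
  Trigram 7: (before always slow)
Total word trigrams: 9 - 2 = 7

7


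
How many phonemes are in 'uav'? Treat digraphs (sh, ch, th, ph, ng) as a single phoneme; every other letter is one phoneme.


Parsing 'uav' greedily, digraphs first:
  'u' -> vowel phoneme (phonemes so far: 1)
  'a' -> vowel phoneme (phonemes so far: 2)
  'v' -> consonant phoneme (phonemes so far: 3)
Total phonemes: 3

3


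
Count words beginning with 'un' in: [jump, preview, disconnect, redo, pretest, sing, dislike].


Checking each word for prefix 'un':
  'jump' -> no (count: 0)
  'preview' -> no (count: 0)
  'disconnect' -> no (count: 0)
  'redo' -> no (count: 0)
  'pretest' -> no (count: 0)
  'sing' -> no (count: 0)
  'dislike' -> no (count: 0)
Total with prefix 'un': 0

0


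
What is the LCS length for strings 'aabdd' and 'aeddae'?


DP table for LCS of 'aabdd' and 'aeddae':
       a  e  d  d  a  e
    0  0  0  0  0  0  0
  a 0  1  1  1  1  1  1
  a 0  1  1  1  1  2  2
  b 0  1  1  1  1  2  2
  d 0  1  1  2  2  2  2
  d 0  1  1  2  3  3  3
LCS: 'add'
LCS length = 3

3


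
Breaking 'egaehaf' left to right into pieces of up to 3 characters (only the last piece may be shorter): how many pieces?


'egaehaf' has 7 characters.
Chunking with max size 3:
  Chunk 1: 'ega' (positions 0-2)
  Chunk 2: 'eha' (positions 3-5)
  Chunk 3: 'f' (positions 6-6)
Total chunks: ceil(7 / 3) = 3

3


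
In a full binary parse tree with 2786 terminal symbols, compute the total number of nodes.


Leaf nodes (terminals): 2786
Internal nodes = n - 1 = 2786 - 1 = 2785
Total = leaves + internal = 2786 + 2785 = 5571

5571


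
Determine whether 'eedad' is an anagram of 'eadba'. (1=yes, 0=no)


Sort characters of 'eedad': 'addee'
Sort characters of 'eadba': 'aabde'
Sorted forms differ -> they are NOT anagrams
Result: 0

0


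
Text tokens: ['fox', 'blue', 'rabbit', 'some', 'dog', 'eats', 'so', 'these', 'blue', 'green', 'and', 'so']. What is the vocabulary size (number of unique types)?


Listing all tokens and tracking unique types:
  Token 1: 'fox' -> NEW (unique so far: 1)
  Token 2: 'blue' -> NEW (unique so far: 2)
  Token 3: 'rabbit' -> NEW (unique so far: 3)
  Token 4: 'some' -> NEW (unique so far: 4)
  Token 5: 'dog' -> NEW (unique so far: 5)
  Token 6: 'eats' -> NEW (unique so far: 6)
  Token 7: 'so' -> NEW (unique so far: 7)
  Token 8: 'these' -> NEW (unique so far: 8)
  Token 9: 'blue' -> duplicate (unique so far: 8)
  Token 10: 'green' -> NEW (unique so far: 9)
  Token 11: 'and' -> NEW (unique so far: 10)
  Token 12: 'so' -> duplicate (unique so far: 10)
Unique types: ('and', 'blue', 'dog', 'eats', 'fox', 'green', 'rabbit', 'so', 'some', 'these')
Vocabulary size: 10

10


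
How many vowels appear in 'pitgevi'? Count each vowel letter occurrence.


Scanning each character of 'pitgevi':
  Position 1: 'p' -> consonant (running count: 0)
  Position 2: 'i' -> vowel (running count: 1)
  Position 3: 't' -> consonant (running count: 1)
  Position 4: 'g' -> consonant (running count: 1)
  Position 5: 'e' -> vowel (running count: 2)
  Position 6: 'v' -> consonant (running count: 2)
  Position 7: 'i' -> vowel (running count: 3)
Total vowels: 3

3


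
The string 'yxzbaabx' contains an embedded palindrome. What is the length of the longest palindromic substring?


Scanning 'yxzbaabx' for palindromic substrings.
Substring at positions 3-6: 'baab'.
Check: reverse('baab') = 'baab' -> palindrome confirmed.
Neighbouring characters ('z' / 'x') break symmetry, so it cannot extend further.
No longer palindromic substring exists; longest length = 4

4


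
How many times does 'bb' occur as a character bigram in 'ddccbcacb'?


Scanning 'ddccbcacb' for bigram 'bb':
  Position 0: 'dd' -> no
  Position 1: 'dc' -> no
  Position 2: 'cc' -> no
  Position 3: 'cb' -> no
  Position 4: 'bc' -> no
  Position 5: 'ca' -> no
  Position 6: 'ac' -> no
  Position 7: 'cb' -> no
Total matches: 0

0


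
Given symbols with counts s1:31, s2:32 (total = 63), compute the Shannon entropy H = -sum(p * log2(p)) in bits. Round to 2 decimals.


Computing entropy H = -sum(p_i * log2(p_i)):
  s1: p = 31/63 = 0.4921, -p*log2(p) = 0.5034
  s2: p = 32/63 = 0.5079, -p*log2(p) = 0.4964
H = sum of terms = 0.9998
Rounded to 2 decimals: 1.00

1.00


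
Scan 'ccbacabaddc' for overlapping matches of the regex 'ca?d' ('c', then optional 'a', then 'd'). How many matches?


Pattern: ca?d means 'c', then optional 'a', then 'd'.
Scanning 'ccbacabaddc' position-by-position:
  Pos 0: window 'ccb' -> no
  Pos 1: window 'cba' -> no
  Pos 2: window 'bac' -> no
  Pos 3: window 'aca' -> no
  Pos 4: window 'cab' -> no
  Pos 5: window 'aba' -> no
  Pos 6: window 'bad' -> no
  Pos 7: window 'add' -> no
  Pos 8: window 'ddc' -> no
  Pos 9: window 'dc' -> no
  Pos 10: window 'c' -> no
Total matches: 0

0


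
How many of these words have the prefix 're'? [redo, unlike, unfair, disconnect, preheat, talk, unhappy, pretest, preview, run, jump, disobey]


Checking each word for prefix 're':
  'redo' -> YES, starts with 're' (count: 1)
  'unlike' -> no (count: 1)
  'unfair' -> no (count: 1)
  'disconnect' -> no (count: 1)
  'preheat' -> no (count: 1)
  'talk' -> no (count: 1)
  'unhappy' -> no (count: 1)
  'pretest' -> no (count: 1)
  'preview' -> no (count: 1)
  'run' -> no (count: 1)
  'jump' -> no (count: 1)
  'disobey' -> no (count: 1)
Total with prefix 're': 1

1


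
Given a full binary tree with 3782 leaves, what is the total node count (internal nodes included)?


Leaf nodes (terminals): 3782
Internal nodes = n - 1 = 3782 - 1 = 3781
Total = leaves + internal = 3782 + 3781 = 7563

7563


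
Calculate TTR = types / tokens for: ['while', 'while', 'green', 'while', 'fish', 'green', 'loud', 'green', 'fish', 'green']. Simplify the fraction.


Tokens: 10
Unique types: ('fish', 'green', 'loud', 'while') = 4
TTR = 4/10
Simplify: divide both by 2 -> 2/5
TTR = 2/5

2/5


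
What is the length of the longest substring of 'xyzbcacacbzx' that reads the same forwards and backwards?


Scanning 'xyzbcacacbzx' for palindromic substrings.
Substring at positions 2-10: 'zbcacacbz'.
Check: reverse('zbcacacbz') = 'zbcacacbz' -> palindrome confirmed.
Neighbouring characters ('y' / 'x') break symmetry, so it cannot extend further.
No longer palindromic substring exists; longest length = 9

9


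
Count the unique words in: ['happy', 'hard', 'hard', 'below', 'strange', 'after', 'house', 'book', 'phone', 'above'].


Listing all tokens and tracking unique types:
  Token 1: 'happy' -> NEW (unique so far: 1)
  Token 2: 'hard' -> NEW (unique so far: 2)
  Token 3: 'hard' -> duplicate (unique so far: 2)
  Token 4: 'below' -> NEW (unique so far: 3)
  Token 5: 'strange' -> NEW (unique so far: 4)
  Token 6: 'after' -> NEW (unique so far: 5)
  Token 7: 'house' -> NEW (unique so far: 6)
  Token 8: 'book' -> NEW (unique so far: 7)
  Token 9: 'phone' -> NEW (unique so far: 8)
  Token 10: 'above' -> NEW (unique so far: 9)
Unique types: ('above', 'after', 'below', 'book', 'happy', 'hard', 'house', 'phone', 'strange')
Vocabulary size: 9

9


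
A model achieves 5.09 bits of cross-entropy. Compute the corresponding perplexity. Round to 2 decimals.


Perplexity formula: PP = 2^H
H = 5.09
PP = 2^5.09
Decompose: 2^5.09 = 2^5 * 2^0.09
2^5 = 32, 2^0.09 ~ 1.0643702
PP ~ 32 * 1.0643702 = 34.0598464
Rounded to 2 decimals: 34.06

34.06


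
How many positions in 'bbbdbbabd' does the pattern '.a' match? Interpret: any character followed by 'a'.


Pattern: .a means any character followed by 'a'.
Scanning 'bbbdbbabd' position-by-position:
  Pos 0: window 'bb' -> no
  Pos 1: window 'bb' -> no
  Pos 2: window 'bd' -> no
  Pos 3: window 'db' -> no
  Pos 4: window 'bb' -> no
  Pos 5: window 'ba' -> MATCH
  Pos 6: window 'ab' -> no
  Pos 7: window 'bd' -> no
  Pos 8: window 'd' -> no
Total matches: 1

1
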